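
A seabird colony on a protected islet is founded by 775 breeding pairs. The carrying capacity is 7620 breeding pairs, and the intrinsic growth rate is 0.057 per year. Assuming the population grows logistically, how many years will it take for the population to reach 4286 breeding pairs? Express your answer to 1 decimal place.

42.6 years

A = (K − N₀)/N₀ = (7620 − 775)/775 = 8.8323.
Solve 7620/(1 + 8.8323·e^(−0.057t)) = 4286: 1 + 8.8323·e^(−0.057t) = 1.7779, so e^(−0.057t) = 0.0880728.
−0.057·t = ln(0.0880728) = -2.4296, so t = 2.4296/0.057 = 42.624.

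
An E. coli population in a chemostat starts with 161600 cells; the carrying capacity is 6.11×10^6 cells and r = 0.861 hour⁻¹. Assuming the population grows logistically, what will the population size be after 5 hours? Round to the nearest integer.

A = (K − N₀)/N₀ = (6.11×10^6 − 161600)/161600 = 36.809.
N(t) = K/(1 + A·e^(−rt)) = 6.11×10^6/(1 + 36.809×e^(−0.861×5)).
e^(−4.305) = 0.013501; denominator = 1 + 36.809×0.013501 = 1.497.
N = 6.11×10^6/1.497 = 4.081607×10^6.

4081607 cells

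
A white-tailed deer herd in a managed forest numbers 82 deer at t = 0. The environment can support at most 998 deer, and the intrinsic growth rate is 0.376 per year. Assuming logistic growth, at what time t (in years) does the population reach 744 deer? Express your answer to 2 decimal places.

9.28 years

A = (K − N₀)/N₀ = (998 − 82)/82 = 11.171.
Solve 998/(1 + 11.171·e^(−0.376t)) = 744: 1 + 11.171·e^(−0.376t) = 1.3414, so e^(−0.376t) = 0.0305618.
−0.376·t = ln(0.0305618) = -3.488, so t = 3.488/0.376 = 9.2766.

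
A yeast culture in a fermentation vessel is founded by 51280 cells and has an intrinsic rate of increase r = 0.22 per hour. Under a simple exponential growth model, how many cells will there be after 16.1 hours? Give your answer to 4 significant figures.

N(t) = N₀·e^(rt) = 51280 × e^(0.22×16.1) = 51280 × e^3.542.
e^3.542 ≈ 34.536, so N ≈ 51280 × 34.536 = 1.771002×10^6.

1771000 cells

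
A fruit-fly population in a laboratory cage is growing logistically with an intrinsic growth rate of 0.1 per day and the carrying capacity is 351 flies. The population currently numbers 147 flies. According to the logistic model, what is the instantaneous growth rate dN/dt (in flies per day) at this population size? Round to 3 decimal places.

8.544 flies per day

dN/dt = rN(1 − N/K) = 0.1 × 147 × (1 − 147/351).
1 − 147/351 = 0.5812; dN/dt = 0.1 × 147 × 0.5812 = 8.5436.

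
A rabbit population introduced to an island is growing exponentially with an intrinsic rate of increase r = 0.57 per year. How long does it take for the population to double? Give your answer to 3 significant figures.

1.22 years

Doubling time t_d = ln(2)/r = 0.6931/0.57 = 1.216.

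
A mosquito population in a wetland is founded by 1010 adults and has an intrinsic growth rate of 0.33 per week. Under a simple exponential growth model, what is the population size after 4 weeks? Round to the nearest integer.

N(t) = N₀·e^(rt) = 1010 × e^(0.33×4) = 1010 × e^1.32.
e^1.32 ≈ 3.7434, so N ≈ 1010 × 3.7434 = 3780.86.

3781 adults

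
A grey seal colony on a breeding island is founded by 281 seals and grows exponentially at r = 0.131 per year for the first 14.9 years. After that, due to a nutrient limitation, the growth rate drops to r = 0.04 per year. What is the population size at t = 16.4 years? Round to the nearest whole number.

2101 seals

Phase 1: N(14.9) = 281·e^(0.131×14.9) = 281·e^1.952 = 1978.82.
Phase 2 runs for 16.4 − 14.9 = 1.5 years at r = 0.04.
N(16.4) = 1978.82·e^(0.04×1.5) = 1978.82·e^0.06 = 2101.18.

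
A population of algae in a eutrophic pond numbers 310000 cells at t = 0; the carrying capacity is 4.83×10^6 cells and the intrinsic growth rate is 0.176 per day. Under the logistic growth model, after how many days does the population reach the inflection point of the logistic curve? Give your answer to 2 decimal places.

Logistic growth is fastest at N = K/2 = 2.415×10^6.
A = (K − N₀)/N₀ = 14.581. Set K/(1 + A·e^(−rt)) = K/2 → A·e^(−rt) = 1.
e^(−0.176t) = 1/14.581 = 0.0685841, so t = ln(14.581)/0.176 = 2.6797/0.176 = 15.226.

15.23 days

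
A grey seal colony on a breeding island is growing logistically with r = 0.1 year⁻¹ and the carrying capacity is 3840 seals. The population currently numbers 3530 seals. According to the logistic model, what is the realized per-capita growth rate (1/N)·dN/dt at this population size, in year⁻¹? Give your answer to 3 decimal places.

0.008 per year

(1/N)·dN/dt = r(1 − N/K) = 0.1 × (1 − 3530/3840).
= 0.1 × 0.080729 = 0.0080729.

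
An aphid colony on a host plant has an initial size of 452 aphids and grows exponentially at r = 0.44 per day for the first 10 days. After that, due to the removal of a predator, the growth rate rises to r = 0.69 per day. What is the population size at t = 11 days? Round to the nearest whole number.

73400 aphids

Phase 1: N(10) = 452·e^(0.44×10) = 452·e^4.4 = 36815.8.
Phase 2 runs for 11 − 10 = 1 days at r = 0.69.
N(11) = 36815.8·e^(0.69×1) = 36815.8·e^0.69 = 73400.2.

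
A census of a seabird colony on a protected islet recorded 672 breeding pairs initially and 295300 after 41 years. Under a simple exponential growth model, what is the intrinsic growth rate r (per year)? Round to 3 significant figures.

From N(t) = N₀·e^(rt): e^(r·41) = 295300/672 = 439.43.
r·41 = ln(439.43) = 6.0855, so r = 6.0855/41 = 0.14843.

0.148 per year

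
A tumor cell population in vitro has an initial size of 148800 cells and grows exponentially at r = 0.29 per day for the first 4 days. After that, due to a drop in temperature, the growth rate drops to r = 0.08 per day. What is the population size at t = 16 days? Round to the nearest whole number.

1239673 cells

Phase 1: N(4) = 148800·e^(0.29×4) = 148800·e^1.16 = 474662.
Phase 2 runs for 16 − 4 = 12 days at r = 0.08.
N(16) = 474662·e^(0.08×12) = 474662·e^0.96 = 1.239673×10^6.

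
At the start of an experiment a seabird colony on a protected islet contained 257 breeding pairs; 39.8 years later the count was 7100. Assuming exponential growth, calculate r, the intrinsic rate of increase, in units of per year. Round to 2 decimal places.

0.08 per year

From N(t) = N₀·e^(rt): e^(r·39.8) = 7100/257 = 27.626.
r·39.8 = ln(27.626) = 3.3188, so r = 3.3188/39.8 = 0.083386.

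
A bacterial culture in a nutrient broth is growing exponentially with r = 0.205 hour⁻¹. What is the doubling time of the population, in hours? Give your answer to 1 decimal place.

3.4 hours

Doubling time t_d = ln(2)/r = 0.6931/0.205 = 3.3812.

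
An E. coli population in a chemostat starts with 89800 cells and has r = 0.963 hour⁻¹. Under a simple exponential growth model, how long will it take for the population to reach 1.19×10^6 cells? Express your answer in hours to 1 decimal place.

Set N₀·e^(rt) = 1.19×10^6: e^(0.963·t) = 1.19×10^6/89800 = 13.252.
0.963·t = ln(13.252) = 2.5841, so t = 2.5841/0.963 = 2.6834.

2.7 hours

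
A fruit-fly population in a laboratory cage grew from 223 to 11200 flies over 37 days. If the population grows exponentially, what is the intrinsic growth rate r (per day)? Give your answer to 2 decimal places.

From N(t) = N₀·e^(rt): e^(r·37) = 11200/223 = 50.224.
r·37 = ln(50.224) = 3.9165, so r = 3.9165/37 = 0.10585.

0.11 per day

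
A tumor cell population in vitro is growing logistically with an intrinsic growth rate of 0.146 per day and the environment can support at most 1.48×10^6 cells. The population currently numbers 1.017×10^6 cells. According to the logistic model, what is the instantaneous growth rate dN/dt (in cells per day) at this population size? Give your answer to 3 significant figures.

dN/dt = rN(1 − N/K) = 0.146 × 1.017×10^6 × (1 − 1.017×10^6/1.48×10^6).
1 − 1.017×10^6/1.48×10^6 = 0.31284; dN/dt = 0.146 × 1.017×10^6 × 0.31284 = 46451.

46500 cells per day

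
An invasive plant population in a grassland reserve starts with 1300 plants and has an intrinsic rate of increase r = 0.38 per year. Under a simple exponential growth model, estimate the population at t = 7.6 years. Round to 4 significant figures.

23340 plants

N(t) = N₀·e^(rt) = 1300 × e^(0.38×7.6) = 1300 × e^2.888.
e^2.888 ≈ 17.957, so N ≈ 1300 × 17.957 = 23344.6.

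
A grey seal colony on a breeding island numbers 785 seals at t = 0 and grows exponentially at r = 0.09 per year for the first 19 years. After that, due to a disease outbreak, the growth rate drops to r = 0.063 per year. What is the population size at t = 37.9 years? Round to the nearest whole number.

14277 seals

Phase 1: N(19) = 785·e^(0.09×19) = 785·e^1.71 = 4340.23.
Phase 2 runs for 37.9 − 19 = 18.9 years at r = 0.063.
N(37.9) = 4340.23·e^(0.063×18.9) = 4340.23·e^1.191 = 14276.7.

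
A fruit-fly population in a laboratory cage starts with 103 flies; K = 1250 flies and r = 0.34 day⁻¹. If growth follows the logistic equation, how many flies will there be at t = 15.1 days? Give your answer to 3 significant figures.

1170 flies

A = (K − N₀)/N₀ = (1250 − 103)/103 = 11.136.
N(t) = K/(1 + A·e^(−rt)) = 1250/(1 + 11.136×e^(−0.34×15.1)).
e^(−5.134) = 0.0058929; denominator = 1 + 11.136×0.0058929 = 1.0656.
N = 1250/1.0656 = 1173.02.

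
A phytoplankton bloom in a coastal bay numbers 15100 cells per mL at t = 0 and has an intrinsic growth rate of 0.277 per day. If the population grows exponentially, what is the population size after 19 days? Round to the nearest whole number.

N(t) = N₀·e^(rt) = 15100 × e^(0.277×19) = 15100 × e^5.263.
e^5.263 ≈ 193.06, so N ≈ 15100 × 193.06 = 2.915203×10^6.

2915203 cells per mL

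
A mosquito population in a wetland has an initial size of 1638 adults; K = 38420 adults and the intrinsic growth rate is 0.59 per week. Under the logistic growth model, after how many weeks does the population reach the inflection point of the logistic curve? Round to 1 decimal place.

5.3 weeks

Logistic growth is fastest at N = K/2 = 19210.
A = (K − N₀)/N₀ = 22.455. Set K/(1 + A·e^(−rt)) = K/2 → A·e^(−rt) = 1.
e^(−0.59t) = 1/22.455 = 0.0445327, so t = ln(22.455)/0.59 = 3.1115/0.59 = 5.2738.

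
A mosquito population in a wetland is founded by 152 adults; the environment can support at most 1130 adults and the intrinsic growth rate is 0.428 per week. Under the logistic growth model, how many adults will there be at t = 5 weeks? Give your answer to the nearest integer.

643 adults

A = (K − N₀)/N₀ = (1130 − 152)/152 = 6.4342.
N(t) = K/(1 + A·e^(−rt)) = 1130/(1 + 6.4342×e^(−0.428×5)).
e^(−2.14) = 0.11765; denominator = 1 + 6.4342×0.11765 = 1.757.
N = 1130/1.757 = 643.136.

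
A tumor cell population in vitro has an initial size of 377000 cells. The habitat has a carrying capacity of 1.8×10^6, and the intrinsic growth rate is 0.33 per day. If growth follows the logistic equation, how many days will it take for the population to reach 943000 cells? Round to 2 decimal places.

4.31 days

A = (K − N₀)/N₀ = (1.8×10^6 − 377000)/377000 = 3.7745.
Solve 1.8×10^6/(1 + 3.7745·e^(−0.33t)) = 943000: 1 + 3.7745·e^(−0.33t) = 1.9088, so e^(−0.33t) = 0.240772.
−0.33·t = ln(0.240772) = -1.4239, so t = 1.4239/0.33 = 4.3149.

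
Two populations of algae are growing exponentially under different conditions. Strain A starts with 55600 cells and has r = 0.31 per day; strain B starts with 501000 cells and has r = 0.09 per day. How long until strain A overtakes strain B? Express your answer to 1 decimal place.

Set 55600·e^(0.31t) = 501000·e^(0.09t).
e^((0.31 − 0.09)t) = 501000/55600 → e^(0.22·t) = 9.0108.
0.22·t = ln(9.0108) = 2.1984, so t = 2.1984/0.22 = 9.9928.

10.0 days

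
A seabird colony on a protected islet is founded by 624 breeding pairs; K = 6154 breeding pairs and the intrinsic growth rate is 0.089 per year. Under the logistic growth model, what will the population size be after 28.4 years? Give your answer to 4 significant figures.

A = (K − N₀)/N₀ = (6154 − 624)/624 = 8.8622.
N(t) = K/(1 + A·e^(−rt)) = 6154/(1 + 8.8622×e^(−0.089×28.4)).
e^(−2.528) = 0.07985; denominator = 1 + 8.8622×0.07985 = 1.7076.
N = 6154/1.7076 = 3603.79.

3604 breeding pairs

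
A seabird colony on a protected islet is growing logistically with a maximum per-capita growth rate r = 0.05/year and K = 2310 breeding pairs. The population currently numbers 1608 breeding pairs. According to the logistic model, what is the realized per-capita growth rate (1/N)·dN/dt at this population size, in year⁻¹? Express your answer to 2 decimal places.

(1/N)·dN/dt = r(1 − N/K) = 0.05 × (1 − 1608/2310).
= 0.05 × 0.3039 = 0.015195.

0.02 per year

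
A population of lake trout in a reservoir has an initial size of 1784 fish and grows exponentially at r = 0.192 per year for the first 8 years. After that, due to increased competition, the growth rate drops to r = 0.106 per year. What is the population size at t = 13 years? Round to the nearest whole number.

14081 fish

Phase 1: N(8) = 1784·e^(0.192×8) = 1784·e^1.536 = 8288.41.
Phase 2 runs for 13 − 8 = 5 years at r = 0.106.
N(13) = 8288.41·e^(0.106×5) = 8288.41·e^0.53 = 14081.4.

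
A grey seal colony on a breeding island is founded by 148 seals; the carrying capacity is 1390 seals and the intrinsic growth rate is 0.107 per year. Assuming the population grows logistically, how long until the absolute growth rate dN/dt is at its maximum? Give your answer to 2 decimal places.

19.88 years

Logistic growth is fastest at N = K/2 = 695.
A = (K − N₀)/N₀ = 8.3919. Set K/(1 + A·e^(−rt)) = K/2 → A·e^(−rt) = 1.
e^(−0.107t) = 1/8.3919 = 0.119163, so t = ln(8.3919)/0.107 = 2.1273/0.107 = 19.881.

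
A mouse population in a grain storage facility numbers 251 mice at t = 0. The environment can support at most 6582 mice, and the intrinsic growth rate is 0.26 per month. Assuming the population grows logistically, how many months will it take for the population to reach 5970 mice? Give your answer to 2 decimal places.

21.18 months

A = (K − N₀)/N₀ = (6582 − 251)/251 = 25.223.
Solve 6582/(1 + 25.223·e^(−0.26t)) = 5970: 1 + 25.223·e^(−0.26t) = 1.1025, so e^(−0.26t) = 0.00406423.
−0.26·t = ln(0.00406423) = -5.5055, so t = 5.5055/0.26 = 21.175.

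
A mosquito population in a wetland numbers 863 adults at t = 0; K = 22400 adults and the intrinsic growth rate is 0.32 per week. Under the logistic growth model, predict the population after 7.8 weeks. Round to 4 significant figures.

7328 adults

A = (K − N₀)/N₀ = (22400 − 863)/863 = 24.956.
N(t) = K/(1 + A·e^(−rt)) = 22400/(1 + 24.956×e^(−0.32×7.8)).
e^(−2.496) = 0.082414; denominator = 1 + 24.956×0.082414 = 3.0567.
N = 22400/3.0567 = 7328.11.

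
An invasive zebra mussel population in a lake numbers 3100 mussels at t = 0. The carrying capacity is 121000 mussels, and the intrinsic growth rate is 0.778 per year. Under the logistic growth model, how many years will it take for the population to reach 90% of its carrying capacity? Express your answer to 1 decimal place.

7.5 years

A = (K − N₀)/N₀ = (121000 − 3100)/3100 = 38.032.
Solve 121000/(1 + 38.032·e^(−0.778t)) = 108900: 1 + 38.032·e^(−0.778t) = 1.1111, so e^(−0.778t) = 0.0029215.
−0.778·t = ln(0.0029215) = -5.8357, so t = 5.8357/0.778 = 7.5008.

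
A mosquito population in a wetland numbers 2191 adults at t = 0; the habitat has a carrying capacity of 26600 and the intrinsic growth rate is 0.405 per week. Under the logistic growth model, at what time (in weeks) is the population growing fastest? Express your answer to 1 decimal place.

6.0 weeks

Logistic growth is fastest at N = K/2 = 13300.
A = (K − N₀)/N₀ = 11.141. Set K/(1 + A·e^(−rt)) = K/2 → A·e^(−rt) = 1.
e^(−0.405t) = 1/11.141 = 0.089762, so t = ln(11.141)/0.405 = 2.4106/0.405 = 5.9521.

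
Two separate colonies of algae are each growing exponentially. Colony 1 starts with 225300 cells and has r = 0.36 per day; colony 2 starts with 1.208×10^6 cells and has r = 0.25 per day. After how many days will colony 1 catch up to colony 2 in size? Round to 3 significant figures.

15.3 days

Set 225300·e^(0.36t) = 1.208×10^6·e^(0.25t).
e^((0.36 − 0.25)t) = 1.208×10^6/225300 → e^(0.11·t) = 5.3617.
0.11·t = ln(5.3617) = 1.6793, so t = 1.6793/0.11 = 15.266.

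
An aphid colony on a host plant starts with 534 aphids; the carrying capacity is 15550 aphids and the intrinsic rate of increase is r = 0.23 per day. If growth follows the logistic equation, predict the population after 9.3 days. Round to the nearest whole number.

A = (K − N₀)/N₀ = (15550 − 534)/534 = 28.12.
N(t) = K/(1 + A·e^(−rt)) = 15550/(1 + 28.12×e^(−0.23×9.3)).
e^(−2.139) = 0.11777; denominator = 1 + 28.12×0.11777 = 4.3117.
N = 15550/4.3117 = 3606.43.

3606 aphids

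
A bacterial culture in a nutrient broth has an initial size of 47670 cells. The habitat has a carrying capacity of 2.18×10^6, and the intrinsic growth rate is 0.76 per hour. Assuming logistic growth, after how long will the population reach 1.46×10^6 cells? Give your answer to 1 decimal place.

5.9 hours

A = (K − N₀)/N₀ = (2.18×10^6 − 47670)/47670 = 44.731.
Solve 2.18×10^6/(1 + 44.731·e^(−0.76t)) = 1.46×10^6: 1 + 44.731·e^(−0.76t) = 1.4932, so e^(−0.76t) = 0.0110248.
−0.76·t = ln(0.0110248) = -4.5076, so t = 4.5076/0.76 = 5.9311.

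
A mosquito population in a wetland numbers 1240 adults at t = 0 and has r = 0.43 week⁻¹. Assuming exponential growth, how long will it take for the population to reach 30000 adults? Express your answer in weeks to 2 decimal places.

Set N₀·e^(rt) = 30000: e^(0.43·t) = 30000/1240 = 24.194.
0.43·t = ln(24.194) = 3.1861, so t = 3.1861/0.43 = 7.4095.

7.41 weeks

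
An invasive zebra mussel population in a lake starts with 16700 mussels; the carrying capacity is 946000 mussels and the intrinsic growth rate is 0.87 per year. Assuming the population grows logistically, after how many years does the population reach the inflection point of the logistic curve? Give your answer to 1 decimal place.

4.6 years

Logistic growth is fastest at N = K/2 = 473000.
A = (K − N₀)/N₀ = 55.647. Set K/(1 + A·e^(−rt)) = K/2 → A·e^(−rt) = 1.
e^(−0.87t) = 1/55.647 = 0.0179705, so t = ln(55.647)/0.87 = 4.019/0.87 = 4.6196.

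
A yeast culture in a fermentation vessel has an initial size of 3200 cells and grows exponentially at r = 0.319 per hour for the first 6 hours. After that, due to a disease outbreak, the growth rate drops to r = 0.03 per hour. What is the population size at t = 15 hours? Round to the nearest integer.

Phase 1: N(6) = 3200·e^(0.319×6) = 3200·e^1.914 = 21696.5.
Phase 2 runs for 15 − 6 = 9 hours at r = 0.03.
N(15) = 21696.5·e^(0.03×9) = 21696.5·e^0.27 = 28421.6.

28422 cells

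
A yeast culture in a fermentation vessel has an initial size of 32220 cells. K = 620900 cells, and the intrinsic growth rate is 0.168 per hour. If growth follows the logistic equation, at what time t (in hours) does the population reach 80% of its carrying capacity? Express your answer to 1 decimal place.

A = (K − N₀)/N₀ = (620900 − 32220)/32220 = 18.271.
Solve 620900/(1 + 18.271·e^(−0.168t)) = 496720: 1 + 18.271·e^(−0.168t) = 1.25, so e^(−0.168t) = 0.0136832.
−0.168·t = ln(0.0136832) = -4.2916, so t = 4.2916/0.168 = 25.545.

25.5 hours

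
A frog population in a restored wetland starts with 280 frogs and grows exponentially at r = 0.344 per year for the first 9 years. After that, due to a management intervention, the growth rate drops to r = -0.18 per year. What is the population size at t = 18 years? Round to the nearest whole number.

1225 frogs

Phase 1: N(9) = 280·e^(0.344×9) = 280·e^3.096 = 6190.61.
Phase 2 runs for 18 − 9 = 9 years at r = -0.18.
N(18) = 6190.61·e^(-0.18×9) = 6190.61·e^-1.62 = 1225.11.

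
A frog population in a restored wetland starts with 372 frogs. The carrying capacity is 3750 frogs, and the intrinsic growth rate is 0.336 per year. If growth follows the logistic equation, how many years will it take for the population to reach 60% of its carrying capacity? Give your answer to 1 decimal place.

A = (K − N₀)/N₀ = (3750 − 372)/372 = 9.0806.
Solve 3750/(1 + 9.0806·e^(−0.336t)) = 2250: 1 + 9.0806·e^(−0.336t) = 1.6667, so e^(−0.336t) = 0.0734162.
−0.336·t = ln(0.0734162) = -2.6116, so t = 2.6116/0.336 = 7.7726.

7.8 years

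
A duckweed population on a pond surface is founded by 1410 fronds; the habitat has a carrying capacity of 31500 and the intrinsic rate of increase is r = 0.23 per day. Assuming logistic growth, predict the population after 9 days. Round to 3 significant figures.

A = (K − N₀)/N₀ = (31500 − 1410)/1410 = 21.34.
N(t) = K/(1 + A·e^(−rt)) = 31500/(1 + 21.34×e^(−0.23×9)).
e^(−2.07) = 0.12619; denominator = 1 + 21.34×0.12619 = 3.6929.
N = 31500/3.6929 = 8529.98.

8530 fronds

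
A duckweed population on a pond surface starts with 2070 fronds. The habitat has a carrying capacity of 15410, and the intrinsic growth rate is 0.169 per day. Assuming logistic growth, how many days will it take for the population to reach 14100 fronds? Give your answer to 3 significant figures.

A = (K − N₀)/N₀ = (15410 − 2070)/2070 = 6.4444.
Solve 15410/(1 + 6.4444·e^(−0.169t)) = 14100: 1 + 6.4444·e^(−0.169t) = 1.0929, so e^(−0.169t) = 0.0144167.
−0.169·t = ln(0.0144167) = -4.2394, so t = 4.2394/0.169 = 25.085.

25.1 days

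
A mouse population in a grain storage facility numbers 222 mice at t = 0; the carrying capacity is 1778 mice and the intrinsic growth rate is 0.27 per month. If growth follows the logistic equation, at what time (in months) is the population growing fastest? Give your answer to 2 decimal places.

Logistic growth is fastest at N = K/2 = 889.
A = (K − N₀)/N₀ = 7.009. Set K/(1 + A·e^(−rt)) = K/2 → A·e^(−rt) = 1.
e^(−0.27t) = 1/7.009 = 0.142674, so t = ln(7.009)/0.27 = 1.9472/0.27 = 7.2118.

7.21 months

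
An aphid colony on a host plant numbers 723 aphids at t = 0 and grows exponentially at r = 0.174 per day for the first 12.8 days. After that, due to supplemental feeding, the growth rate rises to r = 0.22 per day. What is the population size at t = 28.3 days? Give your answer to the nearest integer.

Phase 1: N(12.8) = 723·e^(0.174×12.8) = 723·e^2.227 = 6705.
Phase 2 runs for 28.3 − 12.8 = 15.5 days at r = 0.22.
N(28.3) = 6705·e^(0.22×15.5) = 6705·e^3.41 = 202929.

202929 aphids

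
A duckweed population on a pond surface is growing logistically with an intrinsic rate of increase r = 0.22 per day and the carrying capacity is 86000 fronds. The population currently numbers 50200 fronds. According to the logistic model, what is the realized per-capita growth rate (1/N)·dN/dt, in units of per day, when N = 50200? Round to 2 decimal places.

(1/N)·dN/dt = r(1 − N/K) = 0.22 × (1 − 50200/86000).
= 0.22 × 0.41628 = 0.091581.

0.09 per day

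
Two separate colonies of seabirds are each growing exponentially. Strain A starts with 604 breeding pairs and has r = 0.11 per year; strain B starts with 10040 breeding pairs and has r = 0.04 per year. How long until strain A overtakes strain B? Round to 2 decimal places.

40.15 years

Set 604·e^(0.11t) = 10040·e^(0.04t).
e^((0.11 − 0.04)t) = 10040/604 → e^(0.07·t) = 16.623.
0.07·t = ln(16.623) = 2.8108, so t = 2.8108/0.07 = 40.154.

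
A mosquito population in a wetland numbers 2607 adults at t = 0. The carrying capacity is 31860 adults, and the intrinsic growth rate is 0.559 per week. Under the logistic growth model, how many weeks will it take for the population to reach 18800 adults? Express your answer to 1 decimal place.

5.0 weeks

A = (K − N₀)/N₀ = (31860 − 2607)/2607 = 11.221.
Solve 31860/(1 + 11.221·e^(−0.559t)) = 18800: 1 + 11.221·e^(−0.559t) = 1.6947, so e^(−0.559t) = 0.0619093.
−0.559·t = ln(0.0619093) = -2.7821, so t = 2.7821/0.559 = 4.9769.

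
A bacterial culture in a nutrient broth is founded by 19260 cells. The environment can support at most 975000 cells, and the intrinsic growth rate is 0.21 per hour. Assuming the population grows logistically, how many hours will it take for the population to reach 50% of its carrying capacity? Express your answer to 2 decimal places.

18.59 hours

A = (K − N₀)/N₀ = (975000 − 19260)/19260 = 49.623.
Solve 975000/(1 + 49.623·e^(−0.21t)) = 487500: 1 + 49.623·e^(−0.21t) = 2, so e^(−0.21t) = 0.0201519.
−0.21·t = ln(0.0201519) = -3.9045, so t = 3.9045/0.21 = 18.593.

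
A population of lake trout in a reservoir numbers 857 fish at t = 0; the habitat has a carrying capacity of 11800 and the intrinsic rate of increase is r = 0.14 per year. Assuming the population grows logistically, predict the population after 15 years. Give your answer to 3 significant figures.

4600 fish

A = (K − N₀)/N₀ = (11800 − 857)/857 = 12.769.
N(t) = K/(1 + A·e^(−rt)) = 11800/(1 + 12.769×e^(−0.14×15)).
e^(−2.1) = 0.12246; denominator = 1 + 12.769×0.12246 = 2.5636.
N = 11800/2.5636 = 4602.83.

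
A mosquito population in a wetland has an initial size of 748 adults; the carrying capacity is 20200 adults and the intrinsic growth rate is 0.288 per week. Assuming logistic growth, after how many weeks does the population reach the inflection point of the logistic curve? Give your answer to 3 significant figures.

Logistic growth is fastest at N = K/2 = 10100.
A = (K − N₀)/N₀ = 26.005. Set K/(1 + A·e^(−rt)) = K/2 → A·e^(−rt) = 1.
e^(−0.288t) = 1/26.005 = 0.0384536, so t = ln(26.005)/0.288 = 3.2583/0.288 = 11.314.

11.3 weeks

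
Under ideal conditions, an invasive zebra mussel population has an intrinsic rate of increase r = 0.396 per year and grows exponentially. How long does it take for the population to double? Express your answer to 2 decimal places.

Doubling time t_d = ln(2)/r = 0.6931/0.396 = 1.7504.

1.75 years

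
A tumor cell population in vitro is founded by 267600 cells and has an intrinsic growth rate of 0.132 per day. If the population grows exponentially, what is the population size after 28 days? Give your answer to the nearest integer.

N(t) = N₀·e^(rt) = 267600 × e^(0.132×28) = 267600 × e^3.696.
e^3.696 ≈ 40.286, so N ≈ 267600 × 40.286 = 1.078049×10^7.

10780490 cells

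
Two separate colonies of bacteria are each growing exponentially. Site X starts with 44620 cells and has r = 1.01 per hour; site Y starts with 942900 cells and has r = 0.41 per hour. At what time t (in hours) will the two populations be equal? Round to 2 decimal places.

Set 44620·e^(1.01t) = 942900·e^(0.41t).
e^((1.01 − 0.41)t) = 942900/44620 → e^(0.6·t) = 21.132.
0.6·t = ln(21.132) = 3.0508, so t = 3.0508/0.6 = 5.0846.

5.08 hours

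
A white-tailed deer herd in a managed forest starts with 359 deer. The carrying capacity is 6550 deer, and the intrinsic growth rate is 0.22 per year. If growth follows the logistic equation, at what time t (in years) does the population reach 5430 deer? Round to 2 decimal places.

20.12 years

A = (K − N₀)/N₀ = (6550 − 359)/359 = 17.245.
Solve 6550/(1 + 17.245·e^(−0.22t)) = 5430: 1 + 17.245·e^(−0.22t) = 1.2063, so e^(−0.22t) = 0.0119606.
−0.22·t = ln(0.0119606) = -4.4261, so t = 4.4261/0.22 = 20.119.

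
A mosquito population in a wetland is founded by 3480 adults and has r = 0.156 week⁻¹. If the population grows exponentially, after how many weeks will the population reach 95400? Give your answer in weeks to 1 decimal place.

21.2 weeks

Set N₀·e^(rt) = 95400: e^(0.156·t) = 95400/3480 = 27.414.
0.156·t = ln(27.414) = 3.311, so t = 3.311/0.156 = 21.225.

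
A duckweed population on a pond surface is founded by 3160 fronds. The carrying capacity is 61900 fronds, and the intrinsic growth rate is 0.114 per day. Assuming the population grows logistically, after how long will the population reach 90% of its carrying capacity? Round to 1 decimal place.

A = (K − N₀)/N₀ = (61900 − 3160)/3160 = 18.589.
Solve 61900/(1 + 18.589·e^(−0.114t)) = 55710: 1 + 18.589·e^(−0.114t) = 1.1111, so e^(−0.114t) = 0.00597738.
−0.114·t = ln(0.00597738) = -5.1198, so t = 5.1198/0.114 = 44.91.

44.9 days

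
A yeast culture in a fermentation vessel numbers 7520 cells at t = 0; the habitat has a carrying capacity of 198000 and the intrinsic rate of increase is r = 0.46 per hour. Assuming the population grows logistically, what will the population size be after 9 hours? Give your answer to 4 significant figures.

A = (K − N₀)/N₀ = (198000 − 7520)/7520 = 25.33.
N(t) = K/(1 + A·e^(−rt)) = 198000/(1 + 25.33×e^(−0.46×9)).
e^(−4.14) = 0.015923; denominator = 1 + 25.33×0.015923 = 1.4033.
N = 198000/1.4033 = 141094.

141100 cells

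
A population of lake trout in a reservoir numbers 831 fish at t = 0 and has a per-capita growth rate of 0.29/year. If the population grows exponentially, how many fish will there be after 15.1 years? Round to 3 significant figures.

66300 fish

N(t) = N₀·e^(rt) = 831 × e^(0.29×15.1) = 831 × e^4.379.
e^4.379 ≈ 79.758, so N ≈ 831 × 79.758 = 66279.1.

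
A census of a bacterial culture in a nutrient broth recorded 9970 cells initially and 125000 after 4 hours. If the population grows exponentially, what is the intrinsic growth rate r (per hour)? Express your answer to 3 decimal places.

0.632 per hour

From N(t) = N₀·e^(rt): e^(r·4) = 125000/9970 = 12.538.
r·4 = ln(12.538) = 2.5287, so r = 2.5287/4 = 0.63218.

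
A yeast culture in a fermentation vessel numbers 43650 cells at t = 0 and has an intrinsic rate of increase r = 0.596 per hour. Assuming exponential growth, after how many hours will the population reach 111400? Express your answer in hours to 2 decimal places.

Set N₀·e^(rt) = 111400: e^(0.596·t) = 111400/43650 = 2.5521.
0.596·t = ln(2.5521) = 0.93692, so t = 0.93692/0.596 = 1.572.

1.57 hours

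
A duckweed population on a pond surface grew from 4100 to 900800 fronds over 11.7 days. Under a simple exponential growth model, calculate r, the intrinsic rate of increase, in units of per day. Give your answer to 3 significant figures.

0.461 per day

From N(t) = N₀·e^(rt): e^(r·11.7) = 900800/4100 = 219.71.
r·11.7 = ln(219.71) = 5.3923, so r = 5.3923/11.7 = 0.46088.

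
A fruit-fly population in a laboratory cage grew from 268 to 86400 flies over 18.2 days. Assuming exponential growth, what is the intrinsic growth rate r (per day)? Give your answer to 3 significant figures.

From N(t) = N₀·e^(rt): e^(r·18.2) = 86400/268 = 322.39.
r·18.2 = ln(322.39) = 5.7758, so r = 5.7758/18.2 = 0.31735.

0.317 per day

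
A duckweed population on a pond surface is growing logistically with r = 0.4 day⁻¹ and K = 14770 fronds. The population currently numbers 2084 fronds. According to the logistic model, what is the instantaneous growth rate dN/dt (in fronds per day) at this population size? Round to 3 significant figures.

dN/dt = rN(1 − N/K) = 0.4 × 2084 × (1 − 2084/14770).
1 − 2084/14770 = 0.8589; dN/dt = 0.4 × 2084 × 0.8589 = 715.98.

716 fronds per day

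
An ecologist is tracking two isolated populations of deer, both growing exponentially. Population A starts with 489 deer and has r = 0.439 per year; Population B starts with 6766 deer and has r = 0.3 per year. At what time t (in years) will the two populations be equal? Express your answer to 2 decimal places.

18.90 years

Set 489·e^(0.439t) = 6766·e^(0.3t).
e^((0.439 − 0.3)t) = 6766/489 → e^(0.139·t) = 13.836.
0.139·t = ln(13.836) = 2.6273, so t = 2.6273/0.139 = 18.901.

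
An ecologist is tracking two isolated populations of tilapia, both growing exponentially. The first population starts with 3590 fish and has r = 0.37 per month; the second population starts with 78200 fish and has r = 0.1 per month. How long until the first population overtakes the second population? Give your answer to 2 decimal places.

Set 3590·e^(0.37t) = 78200·e^(0.1t).
e^((0.37 − 0.1)t) = 78200/3590 → e^(0.27·t) = 21.783.
0.27·t = ln(21.783) = 3.0811, so t = 3.0811/0.27 = 11.412.

11.41 months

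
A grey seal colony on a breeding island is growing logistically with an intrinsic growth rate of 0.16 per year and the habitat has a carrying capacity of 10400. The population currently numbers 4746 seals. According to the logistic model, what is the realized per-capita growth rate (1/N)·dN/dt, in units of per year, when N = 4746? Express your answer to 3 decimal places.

(1/N)·dN/dt = r(1 − N/K) = 0.16 × (1 − 4746/10400).
= 0.16 × 0.54365 = 0.086985.

0.087 per year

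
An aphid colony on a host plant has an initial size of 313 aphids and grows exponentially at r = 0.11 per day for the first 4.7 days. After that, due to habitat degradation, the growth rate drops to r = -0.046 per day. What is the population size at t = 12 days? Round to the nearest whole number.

375 aphids

Phase 1: N(4.7) = 313·e^(0.11×4.7) = 313·e^0.517 = 524.898.
Phase 2 runs for 12 − 4.7 = 7.3 days at r = -0.046.
N(12) = 524.898·e^(-0.046×7.3) = 524.898·e^-0.3358 = 375.179.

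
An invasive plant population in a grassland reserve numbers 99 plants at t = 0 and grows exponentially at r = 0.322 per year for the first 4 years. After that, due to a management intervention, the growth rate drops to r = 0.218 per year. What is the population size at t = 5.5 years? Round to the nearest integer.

498 plants

Phase 1: N(4) = 99·e^(0.322×4) = 99·e^1.288 = 358.927.
Phase 2 runs for 5.5 − 4 = 1.5 years at r = 0.218.
N(5.5) = 358.927·e^(0.218×1.5) = 358.927·e^0.327 = 497.761.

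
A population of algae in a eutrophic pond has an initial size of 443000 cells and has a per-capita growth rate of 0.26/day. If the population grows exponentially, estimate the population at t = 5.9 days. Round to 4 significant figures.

N(t) = N₀·e^(rt) = 443000 × e^(0.26×5.9) = 443000 × e^1.534.
e^1.534 ≈ 4.6367, so N ≈ 443000 × 4.6367 = 2.054052×10^6.

2054000 cells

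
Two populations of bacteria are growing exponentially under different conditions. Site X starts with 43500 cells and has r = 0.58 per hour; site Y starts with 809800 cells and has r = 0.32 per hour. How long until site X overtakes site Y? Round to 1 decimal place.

Set 43500·e^(0.58t) = 809800·e^(0.32t).
e^((0.58 − 0.32)t) = 809800/43500 → e^(0.26·t) = 18.616.
0.26·t = ln(18.616) = 2.924, so t = 2.924/0.26 = 11.246.

11.2 hours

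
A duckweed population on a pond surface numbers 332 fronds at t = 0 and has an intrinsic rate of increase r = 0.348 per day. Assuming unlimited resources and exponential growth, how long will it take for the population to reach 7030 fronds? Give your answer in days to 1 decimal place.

Set N₀·e^(rt) = 7030: e^(0.348·t) = 7030/332 = 21.175.
0.348·t = ln(21.175) = 3.0528, so t = 3.0528/0.348 = 8.7724.

8.8 days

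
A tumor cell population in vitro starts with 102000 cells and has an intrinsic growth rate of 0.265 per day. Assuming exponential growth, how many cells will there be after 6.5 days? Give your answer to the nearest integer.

571048 cells

N(t) = N₀·e^(rt) = 102000 × e^(0.265×6.5) = 102000 × e^1.723.
e^1.723 ≈ 5.5985, so N ≈ 102000 × 5.5985 = 571048.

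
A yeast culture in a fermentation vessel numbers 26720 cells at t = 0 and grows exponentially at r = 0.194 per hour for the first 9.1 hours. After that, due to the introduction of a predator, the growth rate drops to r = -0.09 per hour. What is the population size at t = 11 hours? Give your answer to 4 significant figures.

Phase 1: N(9.1) = 26720·e^(0.194×9.1) = 26720·e^1.765 = 156149.
Phase 2 runs for 11 − 9.1 = 1.9 hours at r = -0.09.
N(11) = 156149·e^(-0.09×1.9) = 156149·e^-0.171 = 131606.

131600 cells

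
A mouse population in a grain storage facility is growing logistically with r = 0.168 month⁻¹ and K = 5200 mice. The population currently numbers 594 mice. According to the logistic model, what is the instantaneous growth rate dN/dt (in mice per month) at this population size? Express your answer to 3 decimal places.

dN/dt = rN(1 − N/K) = 0.168 × 594 × (1 − 594/5200).
1 − 594/5200 = 0.88577; dN/dt = 0.168 × 594 × 0.88577 = 88.393.

88.393 mice per month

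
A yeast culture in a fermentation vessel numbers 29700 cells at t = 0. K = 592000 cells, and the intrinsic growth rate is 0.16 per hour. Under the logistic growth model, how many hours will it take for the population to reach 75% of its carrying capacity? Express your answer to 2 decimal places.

A = (K − N₀)/N₀ = (592000 − 29700)/29700 = 18.933.
Solve 592000/(1 + 18.933·e^(−0.16t)) = 444000: 1 + 18.933·e^(−0.16t) = 1.3333, so e^(−0.16t) = 0.0176063.
−0.16·t = ln(0.0176063) = -4.0395, so t = 4.0395/0.16 = 25.247.

25.25 hours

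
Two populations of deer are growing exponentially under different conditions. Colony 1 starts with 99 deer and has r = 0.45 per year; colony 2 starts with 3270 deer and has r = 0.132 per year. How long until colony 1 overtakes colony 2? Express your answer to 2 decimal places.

11.00 years

Set 99·e^(0.45t) = 3270·e^(0.132t).
e^((0.45 − 0.132)t) = 3270/99 → e^(0.318·t) = 33.03.
0.318·t = ln(33.03) = 3.4974, so t = 3.4974/0.318 = 10.998.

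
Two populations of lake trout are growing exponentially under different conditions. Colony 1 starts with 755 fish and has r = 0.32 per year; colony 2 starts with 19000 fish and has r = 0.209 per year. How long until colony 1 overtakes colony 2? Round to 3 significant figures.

29.1 years

Set 755·e^(0.32t) = 19000·e^(0.209t).
e^((0.32 − 0.209)t) = 19000/755 → e^(0.111·t) = 25.166.
0.111·t = ln(25.166) = 3.2255, so t = 3.2255/0.111 = 29.058.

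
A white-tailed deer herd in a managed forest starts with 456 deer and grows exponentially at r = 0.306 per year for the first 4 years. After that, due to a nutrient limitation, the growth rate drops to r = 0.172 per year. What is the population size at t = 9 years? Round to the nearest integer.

Phase 1: N(4) = 456·e^(0.306×4) = 456·e^1.224 = 1550.75.
Phase 2 runs for 9 − 4 = 5 years at r = 0.172.
N(9) = 1550.75·e^(0.172×5) = 1550.75·e^0.86 = 3664.67.

3665 deer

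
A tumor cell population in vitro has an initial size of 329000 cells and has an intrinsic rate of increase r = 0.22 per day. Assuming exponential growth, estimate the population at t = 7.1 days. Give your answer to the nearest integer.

1568787 cells

N(t) = N₀·e^(rt) = 329000 × e^(0.22×7.1) = 329000 × e^1.562.
e^1.562 ≈ 4.7683, so N ≈ 329000 × 4.7683 = 1.568787×10^6.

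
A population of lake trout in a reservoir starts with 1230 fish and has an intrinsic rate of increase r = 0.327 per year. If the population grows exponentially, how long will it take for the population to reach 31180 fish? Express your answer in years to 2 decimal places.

9.89 years

Set N₀·e^(rt) = 31180: e^(0.327·t) = 31180/1230 = 25.35.
0.327·t = ln(25.35) = 3.2328, so t = 3.2328/0.327 = 9.8861.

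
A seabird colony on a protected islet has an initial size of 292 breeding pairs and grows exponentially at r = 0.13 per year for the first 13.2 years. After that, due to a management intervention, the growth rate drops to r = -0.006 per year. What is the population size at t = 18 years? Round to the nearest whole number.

Phase 1: N(13.2) = 292·e^(0.13×13.2) = 292·e^1.716 = 1624.17.
Phase 2 runs for 18 − 13.2 = 4.8 years at r = -0.006.
N(18) = 1624.17·e^(-0.006×4.8) = 1624.17·e^-0.0288 = 1578.06.

1578 breeding pairs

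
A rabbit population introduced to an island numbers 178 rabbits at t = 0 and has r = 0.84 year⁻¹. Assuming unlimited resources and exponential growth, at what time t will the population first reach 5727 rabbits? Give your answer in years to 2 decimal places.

Set N₀·e^(rt) = 5727: e^(0.84·t) = 5727/178 = 32.174.
0.84·t = ln(32.174) = 3.4712, so t = 3.4712/0.84 = 4.1323.

4.13 years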